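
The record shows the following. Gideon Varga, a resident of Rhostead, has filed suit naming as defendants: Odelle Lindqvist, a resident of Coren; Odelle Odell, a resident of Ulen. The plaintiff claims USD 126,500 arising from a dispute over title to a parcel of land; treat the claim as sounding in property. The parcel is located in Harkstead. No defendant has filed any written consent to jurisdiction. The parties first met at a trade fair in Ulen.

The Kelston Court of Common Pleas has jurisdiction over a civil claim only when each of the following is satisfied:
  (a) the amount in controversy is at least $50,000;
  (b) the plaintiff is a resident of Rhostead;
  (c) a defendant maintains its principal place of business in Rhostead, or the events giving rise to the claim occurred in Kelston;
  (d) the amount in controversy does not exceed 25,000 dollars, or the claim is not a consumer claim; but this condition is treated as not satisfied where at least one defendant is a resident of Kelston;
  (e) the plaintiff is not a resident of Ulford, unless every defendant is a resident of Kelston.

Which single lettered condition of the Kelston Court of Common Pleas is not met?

The Kelston Court of Common Pleas:
  (a) The amount in controversy is $126,500, which meets the 50,000 dollars floor. Satisfied.
  (b) The plaintiff resides in Rhostead. Satisfied.
  (c) No defendant is a corporation; the operative events occurred in Harkstead, not Kelston — no alternative holds. Not satisfied.
  (d) The claim is a property claim, not a consumer claim, so one alternative holds. The exception is not triggered, since no defendant resides in Kelston (they reside in Coren, Ulen). Condition met.
  (e) The plaintiff resides in Rhostead, which is not Ulford. Met.
Only condition (c) fails.

(c)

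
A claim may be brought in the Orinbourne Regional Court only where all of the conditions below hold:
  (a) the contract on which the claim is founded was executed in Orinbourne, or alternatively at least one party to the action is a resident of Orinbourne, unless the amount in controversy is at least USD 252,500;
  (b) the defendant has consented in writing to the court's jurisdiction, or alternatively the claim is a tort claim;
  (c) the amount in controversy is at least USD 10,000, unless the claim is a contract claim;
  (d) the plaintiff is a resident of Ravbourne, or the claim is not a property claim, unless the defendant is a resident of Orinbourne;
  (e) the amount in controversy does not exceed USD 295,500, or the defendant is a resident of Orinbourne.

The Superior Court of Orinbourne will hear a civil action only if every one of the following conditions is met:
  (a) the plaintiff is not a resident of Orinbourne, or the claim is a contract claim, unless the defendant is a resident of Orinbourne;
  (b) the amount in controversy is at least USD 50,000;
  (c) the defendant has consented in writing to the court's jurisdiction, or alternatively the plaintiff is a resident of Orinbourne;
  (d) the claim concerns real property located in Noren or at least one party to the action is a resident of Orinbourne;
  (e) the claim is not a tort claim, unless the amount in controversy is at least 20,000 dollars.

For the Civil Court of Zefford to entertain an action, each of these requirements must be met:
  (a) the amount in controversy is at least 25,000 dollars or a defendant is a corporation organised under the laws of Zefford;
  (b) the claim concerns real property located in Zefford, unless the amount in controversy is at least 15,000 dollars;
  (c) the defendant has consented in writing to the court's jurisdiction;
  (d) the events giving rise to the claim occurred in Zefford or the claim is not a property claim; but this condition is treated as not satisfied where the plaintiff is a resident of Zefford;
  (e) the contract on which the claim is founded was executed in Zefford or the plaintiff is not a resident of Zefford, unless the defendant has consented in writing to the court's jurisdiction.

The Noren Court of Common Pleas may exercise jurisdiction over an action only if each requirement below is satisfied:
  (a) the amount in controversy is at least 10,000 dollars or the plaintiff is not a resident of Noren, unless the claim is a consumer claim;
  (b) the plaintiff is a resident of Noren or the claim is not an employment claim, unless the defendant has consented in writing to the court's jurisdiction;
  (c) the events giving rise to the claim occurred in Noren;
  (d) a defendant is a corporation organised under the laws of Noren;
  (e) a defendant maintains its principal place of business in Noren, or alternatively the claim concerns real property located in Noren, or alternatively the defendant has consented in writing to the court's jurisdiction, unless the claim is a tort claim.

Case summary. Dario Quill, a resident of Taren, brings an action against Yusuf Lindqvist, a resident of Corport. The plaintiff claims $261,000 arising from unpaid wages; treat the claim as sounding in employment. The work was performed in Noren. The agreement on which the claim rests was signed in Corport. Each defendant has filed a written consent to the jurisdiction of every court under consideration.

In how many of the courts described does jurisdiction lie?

The Orinbourne Regional Court:
  (a) The contract was executed in Corport, not Orinbourne; no party resides in Orinbourne — no alternative holds. The proviso rescues it, though: the amount in controversy is 261,000 dollars, which meets the 252,500 dollars floor. Met.
  (b) Every defendant has filed written consent — that alternative is enough. Met.
  (c) The amount in controversy is $261,000, which meets the $10,000 floor. Met.
  (d) The claim is an employment claim, not a property claim, which satisfies one of the alternatives. Satisfied.
  (e) The amount in controversy is 261,000 dollars, within the USD 295,500 ceiling — that alternative is enough. Condition met.
  → Every requirement is satisfied — jurisdiction.
The Superior Court of Orinbourne:
  (a) The plaintiff resides in Taren, which is not Orinbourne, so one alternative holds. Satisfied.
  (b) The amount in controversy is $261,000, which meets the USD 50,000 floor. Condition met.
  (c) Every defendant has filed written consent — that alternative is enough. Condition met.
  (d) The claim does not concern real property; no party resides in Orinbourne — no alternative holds. Condition not met.
  (e) The claim is an employment claim, not a tort claim. Condition met.
  → No jurisdiction.
The Civil Court of Zefford:
  (a) The amount in controversy is $261,000, which meets the $25,000 floor, so one alternative holds. Satisfied.
  (b) The claim does not concern real property. However, the amount in controversy is USD 261,000, which meets the USD 15,000 floor, so the 'unless' proviso supplies this condition. Satisfied.
  (c) Every defendant has filed written consent. Satisfied.
  (d) The claim is an employment claim, not a property claim — that alternative is enough. The exception is not triggered, since the plaintiff resides in Taren, not Zefford. Met.
  (e) The plaintiff resides in Taren, which is not Zefford, so this disjunct is met. Satisfied.
  → The court has jurisdiction.
The Noren Court of Common Pleas:
  (a) The amount in controversy is USD 261,000, which meets the $10,000 floor, so one alternative holds. Condition met.
  (b) The plaintiff resides in Taren, not Noren; the claim is an employment claim — every alternative fails. However, every defendant has filed written consent, so the 'unless' proviso supplies this condition. Condition met.
  (c) The operative events occurred in Noren. Met.
  (d) No defendant is a corporation. Not satisfied.
  (e) Every defendant has filed written consent, which satisfies one of the alternatives. Met.
  → At least one condition fails; no jurisdiction.
Courts with jurisdiction: the Orinbourne Regional Court, the Civil Court of Zefford — 2 in total.

2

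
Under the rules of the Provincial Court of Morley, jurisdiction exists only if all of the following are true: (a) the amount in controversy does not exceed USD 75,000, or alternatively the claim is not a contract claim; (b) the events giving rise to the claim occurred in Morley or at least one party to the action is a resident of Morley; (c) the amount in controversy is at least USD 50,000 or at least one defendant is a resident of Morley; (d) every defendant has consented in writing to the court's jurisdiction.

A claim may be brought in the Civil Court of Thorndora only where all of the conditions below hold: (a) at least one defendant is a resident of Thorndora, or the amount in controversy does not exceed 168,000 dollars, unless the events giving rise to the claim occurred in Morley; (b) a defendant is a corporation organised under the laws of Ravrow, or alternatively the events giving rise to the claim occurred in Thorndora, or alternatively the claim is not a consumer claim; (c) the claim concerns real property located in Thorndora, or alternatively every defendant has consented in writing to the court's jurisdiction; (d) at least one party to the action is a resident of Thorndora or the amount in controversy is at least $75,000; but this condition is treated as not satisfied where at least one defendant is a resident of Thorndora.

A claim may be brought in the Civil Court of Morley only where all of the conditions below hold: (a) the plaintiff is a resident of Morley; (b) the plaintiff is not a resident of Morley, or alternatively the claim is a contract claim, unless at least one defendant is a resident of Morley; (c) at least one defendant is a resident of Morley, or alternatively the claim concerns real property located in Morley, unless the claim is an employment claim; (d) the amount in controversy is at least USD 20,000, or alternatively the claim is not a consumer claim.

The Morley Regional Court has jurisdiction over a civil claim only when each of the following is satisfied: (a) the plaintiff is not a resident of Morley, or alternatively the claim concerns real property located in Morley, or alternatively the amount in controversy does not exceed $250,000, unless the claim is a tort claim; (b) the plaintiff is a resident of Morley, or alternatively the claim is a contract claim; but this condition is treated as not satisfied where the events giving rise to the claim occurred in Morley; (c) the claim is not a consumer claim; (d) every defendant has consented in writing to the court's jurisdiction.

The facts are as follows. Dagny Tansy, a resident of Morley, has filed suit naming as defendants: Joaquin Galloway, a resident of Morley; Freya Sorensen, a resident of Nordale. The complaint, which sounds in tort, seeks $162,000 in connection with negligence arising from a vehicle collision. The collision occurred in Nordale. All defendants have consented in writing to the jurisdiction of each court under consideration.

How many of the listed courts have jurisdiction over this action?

4

The Provincial Court of Morley:
  (a) The claim is a tort claim, not a contract claim, so this disjunct is met. Satisfied.
  (b) Dagny Tansy resides in Morley, so one alternative holds. Met.
  (c) The amount in controversy is USD 162,000, which meets the $50,000 floor — that alternative is enough. Satisfied.
  (d) Every defendant has filed written consent. Met.
  → The court has jurisdiction.
The Civil Court of Thorndora:
  (a) The amount in controversy is 162,000 dollars, within the 168,000 dollars ceiling — that alternative is enough. Condition met.
  (b) The claim is a tort claim, not a consumer claim, so this disjunct is met. Met.
  (c) Every defendant has filed written consent, so this disjunct is met. Condition met.
  (d) The amount in controversy is USD 162,000, which meets the USD 75,000 floor, so this disjunct is met. The exception is not triggered, since no defendant resides in Thorndora (they reside in Morley, Nordale). Satisfied.
  → Jurisdiction lies.
The Civil Court of Morley:
  (a) The plaintiff resides in Morley. Satisfied.
  (b) The plaintiff resides in Morley; the claim is a tort claim, not a contract claim — none of the alternatives is met. However, Joaquin Galloway resides in Morley, so the 'unless' proviso supplies this condition. Condition met.
  (c) Joaquin Galloway resides in Morley, so one alternative holds. Met.
  (d) The amount in controversy is USD 162,000, which meets the USD 20,000 floor, so this disjunct is met. Met.
  → The court has jurisdiction.
The Morley Regional Court:
  (a) The amount in controversy is USD 162,000, within the USD 250,000 ceiling, so one alternative holds. Condition met.
  (b) The plaintiff resides in Morley — that alternative is enough. And the carve-out is inapplicable — the operative events occurred in Nordale, not Morley. Met.
  (c) The claim is a tort claim, not a consumer claim. Met.
  (d) Every defendant has filed written consent. Met.
  → Every requirement is satisfied — jurisdiction.
Courts with jurisdiction: the Provincial Court of Morley, the Civil Court of Thorndora, the Civil Court of Morley, the Morley Regional Court — 4 in total.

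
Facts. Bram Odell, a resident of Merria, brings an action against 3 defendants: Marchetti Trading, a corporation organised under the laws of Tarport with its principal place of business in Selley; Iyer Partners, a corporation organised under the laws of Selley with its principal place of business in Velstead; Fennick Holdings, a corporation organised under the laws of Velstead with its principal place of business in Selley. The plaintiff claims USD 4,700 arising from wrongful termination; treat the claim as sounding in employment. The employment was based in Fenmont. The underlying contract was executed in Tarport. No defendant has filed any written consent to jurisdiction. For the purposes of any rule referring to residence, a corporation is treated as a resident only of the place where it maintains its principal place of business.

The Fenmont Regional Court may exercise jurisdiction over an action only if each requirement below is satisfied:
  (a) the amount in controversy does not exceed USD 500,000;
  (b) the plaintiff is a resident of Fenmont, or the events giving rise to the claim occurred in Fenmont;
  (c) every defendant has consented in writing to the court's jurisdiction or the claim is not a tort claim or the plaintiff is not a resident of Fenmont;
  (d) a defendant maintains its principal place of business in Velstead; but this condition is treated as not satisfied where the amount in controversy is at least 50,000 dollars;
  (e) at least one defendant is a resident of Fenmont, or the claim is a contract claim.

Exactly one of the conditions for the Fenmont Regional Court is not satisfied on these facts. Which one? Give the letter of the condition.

The Fenmont Regional Court:
  (a) The amount in controversy is 4,700 dollars, within the $500,000 ceiling. Condition met.
  (b) The operative events occurred in Fenmont, which satisfies one of the alternatives. Condition met.
  (c) The claim is an employment claim, not a tort claim — that alternative is enough. Satisfied.
  (d) Iyer Partners has its principal place of business in Velstead. The exception is not triggered, since the amount in controversy is 4,700 dollars, below the USD 50,000 floor. Condition met.
  (e) No defendant resides in Fenmont (they reside in Selley, Velstead, Selley); the claim is an employment claim, not a contract claim — no alternative holds. Condition not met.
Only condition (e) fails.

(e)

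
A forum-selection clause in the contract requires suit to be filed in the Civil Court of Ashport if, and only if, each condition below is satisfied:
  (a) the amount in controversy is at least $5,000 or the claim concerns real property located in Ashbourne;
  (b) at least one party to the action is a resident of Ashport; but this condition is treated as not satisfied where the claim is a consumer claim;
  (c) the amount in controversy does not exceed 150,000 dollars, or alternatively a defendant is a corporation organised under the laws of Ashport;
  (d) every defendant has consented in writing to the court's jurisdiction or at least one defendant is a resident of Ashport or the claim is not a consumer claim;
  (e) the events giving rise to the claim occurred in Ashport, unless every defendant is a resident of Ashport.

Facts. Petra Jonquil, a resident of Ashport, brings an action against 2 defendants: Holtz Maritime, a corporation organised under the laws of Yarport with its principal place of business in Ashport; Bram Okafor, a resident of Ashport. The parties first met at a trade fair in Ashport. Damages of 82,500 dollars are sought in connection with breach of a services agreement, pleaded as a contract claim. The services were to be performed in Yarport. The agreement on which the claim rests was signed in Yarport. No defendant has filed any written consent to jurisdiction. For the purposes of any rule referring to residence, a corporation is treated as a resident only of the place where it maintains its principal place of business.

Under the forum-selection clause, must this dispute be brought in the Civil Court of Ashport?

The Civil Court of Ashport:
  (a) The amount in controversy is 82,500 dollars, which meets the 5,000 dollars floor, so one alternative holds. Satisfied.
  (b) Petra Jonquil resides in Ashport. The exception is not triggered, since the claim is a contract claim, not a consumer claim. Condition met.
  (c) The amount in controversy is USD 82,500, within the $150,000 ceiling, so this disjunct is met. Met.
  (d) Holtz Maritime resides in Ashport — that alternative is enough. Condition met.
  (e) The operative events occurred in Yarport, not Ashport. However, the defendants reside as follows — Holtz Maritime in Ashport, Bram Okafor in Ashport — all in Ashport, so the 'unless' proviso supplies this condition. Met.
  → Forum clause is triggered.

Yes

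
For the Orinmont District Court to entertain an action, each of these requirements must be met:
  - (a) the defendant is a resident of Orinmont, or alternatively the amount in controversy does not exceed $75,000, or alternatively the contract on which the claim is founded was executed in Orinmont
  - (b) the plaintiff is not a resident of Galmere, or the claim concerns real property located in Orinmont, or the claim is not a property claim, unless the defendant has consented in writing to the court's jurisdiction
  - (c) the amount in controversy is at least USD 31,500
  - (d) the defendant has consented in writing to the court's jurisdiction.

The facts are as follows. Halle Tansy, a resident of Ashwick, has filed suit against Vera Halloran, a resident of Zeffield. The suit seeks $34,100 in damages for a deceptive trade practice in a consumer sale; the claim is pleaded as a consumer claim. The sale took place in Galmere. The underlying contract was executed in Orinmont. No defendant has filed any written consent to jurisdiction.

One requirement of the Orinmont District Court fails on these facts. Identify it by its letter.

(d)

The Orinmont District Court:
  (a) The amount in controversy is 34,100 dollars, within the 75,000 dollars ceiling, which satisfies one of the alternatives. Condition met.
  (b) The plaintiff resides in Ashwick, which is not Galmere — that alternative is enough. Condition met.
  (c) The amount in controversy is $34,100, which meets the USD 31,500 floor. Condition met.
  (d) No such written consent has been filed. Not satisfied.
Only condition (d) fails.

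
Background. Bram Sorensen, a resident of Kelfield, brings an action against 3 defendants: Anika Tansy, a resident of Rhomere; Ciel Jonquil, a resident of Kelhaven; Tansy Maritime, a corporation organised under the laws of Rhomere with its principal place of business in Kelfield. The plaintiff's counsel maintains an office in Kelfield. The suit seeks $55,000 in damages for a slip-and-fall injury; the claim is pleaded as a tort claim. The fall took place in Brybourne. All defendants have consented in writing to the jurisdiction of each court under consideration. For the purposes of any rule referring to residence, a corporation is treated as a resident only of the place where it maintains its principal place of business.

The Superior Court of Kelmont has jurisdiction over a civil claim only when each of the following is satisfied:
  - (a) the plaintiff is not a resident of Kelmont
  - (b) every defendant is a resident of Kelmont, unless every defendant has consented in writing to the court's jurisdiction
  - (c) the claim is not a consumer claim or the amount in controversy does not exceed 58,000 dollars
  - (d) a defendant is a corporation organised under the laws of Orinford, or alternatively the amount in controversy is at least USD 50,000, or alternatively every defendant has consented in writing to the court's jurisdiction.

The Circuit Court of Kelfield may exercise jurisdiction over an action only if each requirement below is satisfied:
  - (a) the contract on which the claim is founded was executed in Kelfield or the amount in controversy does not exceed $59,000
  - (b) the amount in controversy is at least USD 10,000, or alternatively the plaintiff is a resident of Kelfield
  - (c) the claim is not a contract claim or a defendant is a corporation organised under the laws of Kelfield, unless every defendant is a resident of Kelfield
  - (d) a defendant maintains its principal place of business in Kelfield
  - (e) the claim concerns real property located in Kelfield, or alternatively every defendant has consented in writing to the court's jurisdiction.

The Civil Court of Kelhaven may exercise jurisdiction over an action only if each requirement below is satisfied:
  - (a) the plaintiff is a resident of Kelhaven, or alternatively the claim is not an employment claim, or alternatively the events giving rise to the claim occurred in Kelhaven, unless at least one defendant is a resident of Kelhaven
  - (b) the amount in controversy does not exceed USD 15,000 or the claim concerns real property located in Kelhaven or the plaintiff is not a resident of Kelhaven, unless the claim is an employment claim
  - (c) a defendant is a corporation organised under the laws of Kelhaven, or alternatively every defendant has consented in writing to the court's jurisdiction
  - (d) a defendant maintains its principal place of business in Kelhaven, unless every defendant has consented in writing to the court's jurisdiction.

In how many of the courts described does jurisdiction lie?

3

The Superior Court of Kelmont:
  (a) The plaintiff resides in Kelfield, which is not Kelmont. Met.
  (b) The defendants reside as follows — Anika Tansy in Rhomere, Ciel Jonquil in Kelhaven, Tansy Maritime in Kelfield — not all in Kelmont. However, every defendant has filed written consent, so the 'unless' proviso supplies this condition. Satisfied.
  (c) The claim is a tort claim, not a consumer claim, so this disjunct is met. Condition met.
  (d) The amount in controversy is 55,000 dollars, which meets the $50,000 floor, which satisfies one of the alternatives. Satisfied.
  → All conditions met; jurisdiction exists.
The Circuit Court of Kelfield:
  (a) The amount in controversy is USD 55,000, within the $59,000 ceiling, which satisfies one of the alternatives. Satisfied.
  (b) The amount in controversy is USD 55,000, which meets the USD 10,000 floor — that alternative is enough. Condition met.
  (c) The claim is a tort claim, not a contract claim, which satisfies one of the alternatives. Condition met.
  (d) Tansy Maritime has its principal place of business in Kelfield. Met.
  (e) Every defendant has filed written consent — that alternative is enough. Satisfied.
  → The court has jurisdiction.
The Civil Court of Kelhaven:
  (a) The claim is a tort claim, not an employment claim, which satisfies one of the alternatives. Satisfied.
  (b) The plaintiff resides in Kelfield, which is not Kelhaven, which satisfies one of the alternatives. Condition met.
  (c) Every defendant has filed written consent, so one alternative holds. Condition met.
  (d) The corporate defendant(s) have their principal place of business in Kelfield, not Kelhaven. But every defendant has filed written consent, and the 'unless' clause therefore excuses the requirement. Condition met.
  → Jurisdiction lies.
Courts with jurisdiction: the Superior Court of Kelmont, the Circuit Court of Kelfield, the Civil Court of Kelhaven — 3 in total.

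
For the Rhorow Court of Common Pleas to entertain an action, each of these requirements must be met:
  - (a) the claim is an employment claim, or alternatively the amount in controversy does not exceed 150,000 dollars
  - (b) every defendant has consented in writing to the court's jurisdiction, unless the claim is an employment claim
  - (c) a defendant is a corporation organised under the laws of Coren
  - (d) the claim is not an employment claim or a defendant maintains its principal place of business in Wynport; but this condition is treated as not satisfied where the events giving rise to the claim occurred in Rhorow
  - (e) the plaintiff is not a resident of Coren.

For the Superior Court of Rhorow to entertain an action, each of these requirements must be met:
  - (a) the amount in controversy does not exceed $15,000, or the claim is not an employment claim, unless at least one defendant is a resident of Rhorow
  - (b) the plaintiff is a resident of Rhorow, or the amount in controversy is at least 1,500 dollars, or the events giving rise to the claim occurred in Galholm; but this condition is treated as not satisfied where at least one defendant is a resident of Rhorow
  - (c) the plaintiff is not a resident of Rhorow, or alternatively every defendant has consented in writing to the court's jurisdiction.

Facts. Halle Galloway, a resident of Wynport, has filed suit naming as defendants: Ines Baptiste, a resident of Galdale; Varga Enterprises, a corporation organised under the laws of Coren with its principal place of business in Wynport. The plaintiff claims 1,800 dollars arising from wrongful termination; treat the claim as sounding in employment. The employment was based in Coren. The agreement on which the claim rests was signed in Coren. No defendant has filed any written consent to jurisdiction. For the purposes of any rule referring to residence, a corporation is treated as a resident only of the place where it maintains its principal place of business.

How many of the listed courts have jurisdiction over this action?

The Rhorow Court of Common Pleas:
  (a) The claim is an employment claim, so one alternative holds. Met.
  (b) No such written consent has been filed. But the claim is an employment claim, and the 'unless' clause therefore excuses the requirement. Satisfied.
  (c) Varga Enterprises is organised under the laws of Coren. Met.
  (d) Varga Enterprises has its principal place of business in Wynport, so this disjunct is met. And the carve-out is inapplicable — the operative events occurred in Coren, not Rhorow. Met.
  (e) The plaintiff resides in Wynport, which is not Coren. Satisfied.
  → Jurisdiction lies.
The Superior Court of Rhorow:
  (a) The amount in controversy is USD 1,800, within the $15,000 ceiling, so one alternative holds. Satisfied.
  (b) The amount in controversy is USD 1,800, which meets the 1,500 dollars floor, so one alternative holds. The carve-out does not apply: no defendant resides in Rhorow (they reside in Galdale, Wynport). Satisfied.
  (c) The plaintiff resides in Wynport, which is not Rhorow, so one alternative holds. Condition met.
  → Jurisdiction lies.
Courts with jurisdiction: the Rhorow Court of Common Pleas, the Superior Court of Rhorow — 2 in total.

2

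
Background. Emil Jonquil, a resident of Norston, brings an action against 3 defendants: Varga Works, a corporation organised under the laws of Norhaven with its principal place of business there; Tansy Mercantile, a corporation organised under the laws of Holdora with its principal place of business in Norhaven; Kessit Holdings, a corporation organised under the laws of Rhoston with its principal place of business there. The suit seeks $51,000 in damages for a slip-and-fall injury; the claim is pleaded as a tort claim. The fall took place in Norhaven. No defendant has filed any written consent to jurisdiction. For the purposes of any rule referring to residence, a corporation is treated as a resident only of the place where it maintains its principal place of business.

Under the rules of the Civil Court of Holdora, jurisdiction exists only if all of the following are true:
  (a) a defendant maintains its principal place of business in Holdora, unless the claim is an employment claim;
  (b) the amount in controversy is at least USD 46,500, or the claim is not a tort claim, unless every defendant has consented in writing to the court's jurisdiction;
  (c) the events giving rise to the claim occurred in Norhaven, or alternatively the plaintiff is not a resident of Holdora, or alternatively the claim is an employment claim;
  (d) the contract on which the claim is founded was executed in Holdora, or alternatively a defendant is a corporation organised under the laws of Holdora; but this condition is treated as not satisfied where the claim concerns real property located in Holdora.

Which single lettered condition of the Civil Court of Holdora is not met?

The Civil Court of Holdora:
  (a) The corporate defendant(s) have their principal place of business in Norhaven, Rhoston, not Holdora. And the claim is a tort claim, not an employment claim, so the proviso does not save it. Fails.
  (b) The amount in controversy is $51,000, which meets the 46,500 dollars floor, which satisfies one of the alternatives. Condition met.
  (c) The operative events occurred in Norhaven, which satisfies one of the alternatives. Satisfied.
  (d) Tansy Mercantile is organised under the laws of Holdora, which satisfies one of the alternatives. The carve-out does not apply: the claim does not concern real property. Satisfied.
Only condition (a) fails.

(a)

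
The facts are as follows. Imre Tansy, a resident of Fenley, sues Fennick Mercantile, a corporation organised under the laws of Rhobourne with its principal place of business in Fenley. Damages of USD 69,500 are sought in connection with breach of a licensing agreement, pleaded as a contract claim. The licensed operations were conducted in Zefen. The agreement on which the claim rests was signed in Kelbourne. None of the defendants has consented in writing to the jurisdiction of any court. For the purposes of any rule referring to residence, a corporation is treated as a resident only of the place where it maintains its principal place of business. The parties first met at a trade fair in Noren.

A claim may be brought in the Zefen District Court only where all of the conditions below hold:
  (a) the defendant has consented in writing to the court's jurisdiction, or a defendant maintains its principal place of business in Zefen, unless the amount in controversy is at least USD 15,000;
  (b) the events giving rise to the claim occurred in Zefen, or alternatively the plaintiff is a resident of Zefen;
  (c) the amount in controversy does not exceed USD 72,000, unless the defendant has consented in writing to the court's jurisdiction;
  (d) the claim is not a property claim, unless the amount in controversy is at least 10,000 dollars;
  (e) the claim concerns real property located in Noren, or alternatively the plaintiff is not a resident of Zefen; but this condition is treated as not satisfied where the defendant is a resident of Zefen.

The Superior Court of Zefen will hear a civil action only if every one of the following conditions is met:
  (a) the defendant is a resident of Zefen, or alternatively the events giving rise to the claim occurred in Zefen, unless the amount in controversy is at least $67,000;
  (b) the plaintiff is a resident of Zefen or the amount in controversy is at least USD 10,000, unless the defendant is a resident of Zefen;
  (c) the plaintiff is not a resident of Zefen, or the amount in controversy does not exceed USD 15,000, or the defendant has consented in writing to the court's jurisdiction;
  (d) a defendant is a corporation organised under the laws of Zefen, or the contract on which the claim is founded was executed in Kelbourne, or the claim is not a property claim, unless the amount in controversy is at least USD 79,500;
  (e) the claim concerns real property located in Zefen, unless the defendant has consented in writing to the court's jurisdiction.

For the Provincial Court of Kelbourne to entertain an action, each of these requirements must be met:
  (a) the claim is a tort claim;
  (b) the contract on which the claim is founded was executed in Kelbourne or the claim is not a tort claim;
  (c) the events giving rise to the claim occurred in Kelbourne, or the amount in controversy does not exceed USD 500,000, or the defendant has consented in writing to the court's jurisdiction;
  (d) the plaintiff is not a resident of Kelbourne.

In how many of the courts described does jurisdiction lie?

The Zefen District Court:
  (a) No such written consent has been filed; the corporate defendant(s) have their principal place of business in Fenley, not Zefen — every alternative fails. But the amount in controversy is 69,500 dollars, which meets the 15,000 dollars floor, and the 'unless' clause therefore excuses the requirement. Met.
  (b) The operative events occurred in Zefen, so this disjunct is met. Met.
  (c) The amount in controversy is 69,500 dollars, within the USD 72,000 ceiling. Condition met.
  (d) The claim is a contract claim, not a property claim. Met.
  (e) The plaintiff resides in Fenley, which is not Zefen, so one alternative holds. And the carve-out is inapplicable — the defendant resides in Fenley, not Zefen. Satisfied.
  → Every requirement is satisfied — jurisdiction.
The Superior Court of Zefen:
  (a) The operative events occurred in Zefen — that alternative is enough. Condition met.
  (b) The amount in controversy is USD 69,500, which meets the 10,000 dollars floor — that alternative is enough. Met.
  (c) The plaintiff resides in Fenley, which is not Zefen — that alternative is enough. Met.
  (d) The contract was executed in Kelbourne, which satisfies one of the alternatives. Met.
  (e) The claim does not concern real property. Nor does the 'unless' clause help: no such written consent has been filed. Fails.
  → At least one condition fails; no jurisdiction.
The Provincial Court of Kelbourne:
  (a) The claim is a contract claim, not a tort claim. Fails.
  (b) The contract was executed in Kelbourne, so this disjunct is met. Met.
  (c) The amount in controversy is 69,500 dollars, within the $500,000 ceiling, so one alternative holds. Met.
  (d) The plaintiff resides in Fenley, which is not Kelbourne. Condition met.
  → The court lacks jurisdiction.
Courts with jurisdiction: the Zefen District Court — 1 in total.

1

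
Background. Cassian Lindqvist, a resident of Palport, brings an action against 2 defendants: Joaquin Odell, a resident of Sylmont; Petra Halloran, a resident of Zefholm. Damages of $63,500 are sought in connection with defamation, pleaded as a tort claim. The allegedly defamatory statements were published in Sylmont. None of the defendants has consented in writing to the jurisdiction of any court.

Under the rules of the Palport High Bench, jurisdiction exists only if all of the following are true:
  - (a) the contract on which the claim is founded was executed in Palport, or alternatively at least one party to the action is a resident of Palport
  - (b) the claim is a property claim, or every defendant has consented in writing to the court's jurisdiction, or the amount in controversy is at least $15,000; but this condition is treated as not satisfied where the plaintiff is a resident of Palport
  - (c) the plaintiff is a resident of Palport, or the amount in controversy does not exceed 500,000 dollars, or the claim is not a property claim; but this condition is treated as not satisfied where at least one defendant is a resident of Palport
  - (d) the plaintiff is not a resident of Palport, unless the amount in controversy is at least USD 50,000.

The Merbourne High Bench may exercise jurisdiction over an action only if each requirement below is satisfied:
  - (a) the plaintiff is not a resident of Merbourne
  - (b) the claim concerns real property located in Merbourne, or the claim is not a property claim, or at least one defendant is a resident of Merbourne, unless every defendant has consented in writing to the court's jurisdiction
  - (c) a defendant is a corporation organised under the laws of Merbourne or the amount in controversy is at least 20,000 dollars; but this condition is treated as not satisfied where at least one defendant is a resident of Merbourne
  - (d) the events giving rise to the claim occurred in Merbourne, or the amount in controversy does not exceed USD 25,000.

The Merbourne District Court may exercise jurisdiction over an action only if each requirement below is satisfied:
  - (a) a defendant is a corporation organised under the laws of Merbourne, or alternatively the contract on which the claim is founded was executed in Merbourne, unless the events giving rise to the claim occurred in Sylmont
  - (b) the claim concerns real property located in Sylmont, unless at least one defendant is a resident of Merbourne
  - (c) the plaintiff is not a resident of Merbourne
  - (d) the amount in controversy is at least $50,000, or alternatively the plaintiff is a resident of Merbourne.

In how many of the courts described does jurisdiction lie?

The Palport High Bench:
  (a) Cassian Lindqvist resides in Palport, so this disjunct is met. Met.
  (b) The amount in controversy is USD 63,500, which meets the 15,000 dollars floor — that alternative is enough. But the carve-out bites: the plaintiff resides in Palport. Not satisfied.
  (c) The plaintiff resides in Palport, which satisfies one of the alternatives. The carve-out does not apply: no defendant resides in Palport (they reside in Sylmont, Zefholm). Satisfied.
  (d) The plaintiff resides in Palport. The proviso rescues it, though: the amount in controversy is USD 63,500, which meets the $50,000 floor. Met.
  → The court lacks jurisdiction.
The Merbourne High Bench:
  (a) The plaintiff resides in Palport, which is not Merbourne. Met.
  (b) The claim is a tort claim, not a property claim — that alternative is enough. Satisfied.
  (c) The amount in controversy is 63,500 dollars, which meets the 20,000 dollars floor, so this disjunct is met. The carve-out does not apply: no defendant resides in Merbourne (they reside in Sylmont, Zefholm). Met.
  (d) The operative events occurred in Sylmont, not Merbourne; the amount in controversy is USD 63,500, above the $25,000 ceiling — none of the alternatives is met. Condition not met.
  → At least one condition fails; no jurisdiction.
The Merbourne District Court:
  (a) No defendant is a corporation; no contract (and hence no place of execution) is alleged — none of the alternatives is met. The proviso rescues it, though: the operative events occurred in Sylmont. Satisfied.
  (b) The claim does not concern real property. Nor does the 'unless' clause help: no defendant resides in Merbourne (they reside in Sylmont, Zefholm). Condition not met.
  (c) The plaintiff resides in Palport, which is not Merbourne. Condition met.
  (d) The amount in controversy is 63,500 dollars, which meets the $50,000 floor — that alternative is enough. Condition met.
  → No jurisdiction.
No court satisfies all of its conditions.

0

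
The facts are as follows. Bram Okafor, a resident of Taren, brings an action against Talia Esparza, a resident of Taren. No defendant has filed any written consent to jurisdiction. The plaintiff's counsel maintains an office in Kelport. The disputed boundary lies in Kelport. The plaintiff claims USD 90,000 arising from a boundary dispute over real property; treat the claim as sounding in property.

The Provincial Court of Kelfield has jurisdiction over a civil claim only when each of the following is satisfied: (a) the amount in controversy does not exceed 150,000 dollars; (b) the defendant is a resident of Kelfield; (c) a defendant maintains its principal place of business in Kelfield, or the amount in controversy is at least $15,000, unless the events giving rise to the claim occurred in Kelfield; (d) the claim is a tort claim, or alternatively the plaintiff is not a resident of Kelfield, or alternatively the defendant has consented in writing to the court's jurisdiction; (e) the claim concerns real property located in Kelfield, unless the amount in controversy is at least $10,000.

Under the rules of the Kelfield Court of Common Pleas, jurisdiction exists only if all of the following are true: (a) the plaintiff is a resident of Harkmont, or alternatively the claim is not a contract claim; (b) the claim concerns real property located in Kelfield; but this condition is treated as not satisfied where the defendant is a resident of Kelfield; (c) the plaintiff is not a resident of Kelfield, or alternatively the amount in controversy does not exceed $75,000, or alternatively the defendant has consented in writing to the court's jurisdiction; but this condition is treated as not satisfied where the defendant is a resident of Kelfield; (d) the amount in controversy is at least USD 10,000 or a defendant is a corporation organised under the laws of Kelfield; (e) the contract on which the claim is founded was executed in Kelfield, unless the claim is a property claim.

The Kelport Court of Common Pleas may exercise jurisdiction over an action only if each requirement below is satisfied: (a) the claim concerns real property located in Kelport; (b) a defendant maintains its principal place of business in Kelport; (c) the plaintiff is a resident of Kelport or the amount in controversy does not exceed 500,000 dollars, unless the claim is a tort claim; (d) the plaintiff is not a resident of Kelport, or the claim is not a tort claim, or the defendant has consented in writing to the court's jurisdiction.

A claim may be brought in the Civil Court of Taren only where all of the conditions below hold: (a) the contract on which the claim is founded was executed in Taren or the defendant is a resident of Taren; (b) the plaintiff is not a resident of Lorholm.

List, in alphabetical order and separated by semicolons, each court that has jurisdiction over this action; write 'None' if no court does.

the Civil Court of Taren

The Provincial Court of Kelfield:
  (a) The amount in controversy is $90,000, within the 150,000 dollars ceiling. Condition met.
  (b) The defendant resides in Taren, not Kelfield. Condition not met.
  (c) The amount in controversy is $90,000, which meets the USD 15,000 floor, so one alternative holds. Condition met.
  (d) The plaintiff resides in Taren, which is not Kelfield, so this disjunct is met. Condition met.
  (e) The property lies in Kelport, not Kelfield. But the amount in controversy is 90,000 dollars, which meets the $10,000 floor, and the 'unless' clause therefore excuses the requirement. Met.
  → The court lacks jurisdiction.
The Kelfield Court of Common Pleas:
  (a) The claim is a property claim, not a contract claim, so this disjunct is met. Met.
  (b) The property lies in Kelport, not Kelfield. Not satisfied.
  (c) The plaintiff resides in Taren, which is not Kelfield — that alternative is enough. And the carve-out is inapplicable — the defendant resides in Taren, not Kelfield. Satisfied.
  (d) The amount in controversy is 90,000 dollars, which meets the 10,000 dollars floor, which satisfies one of the alternatives. Met.
  (e) No contract (and hence no place of execution) is alleged. The proviso rescues it, though: the claim is a property claim. Satisfied.
  → No jurisdiction.
The Kelport Court of Common Pleas:
  (a) The property lies in Kelport. Met.
  (b) No defendant is a corporation. Fails.
  (c) The amount in controversy is 90,000 dollars, within the $500,000 ceiling, which satisfies one of the alternatives. Condition met.
  (d) The plaintiff resides in Taren, which is not Kelport, so one alternative holds. Condition met.
  → No jurisdiction.
The Civil Court of Taren:
  (a) The defendant resides in Taren — that alternative is enough. Condition met.
  (b) The plaintiff resides in Taren, which is not Lorholm. Condition met.
  → The court has jurisdiction.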